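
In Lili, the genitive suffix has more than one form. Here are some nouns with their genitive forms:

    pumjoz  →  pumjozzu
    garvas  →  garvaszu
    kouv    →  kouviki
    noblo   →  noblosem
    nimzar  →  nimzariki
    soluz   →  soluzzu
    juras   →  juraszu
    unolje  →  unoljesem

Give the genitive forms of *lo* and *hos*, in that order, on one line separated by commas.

The pattern is sibilance of the final sound: -zu when the stem ends in a sibilant (*pumjoz*, *garvas*, *soluz*, *juras*); -iki when the stem ends in a non-sibilant consonant (*kouv*, *nimzar*); -sem when the stem ends in a vowel (*noblo*, *unolje*).
*lo*: final sound = /o/, a vowel → -sem → *losem*.
Since the final sound of *hos* is /s/ (a sibilant), it takes -zu, giving *hoszu*.

losem, hoszu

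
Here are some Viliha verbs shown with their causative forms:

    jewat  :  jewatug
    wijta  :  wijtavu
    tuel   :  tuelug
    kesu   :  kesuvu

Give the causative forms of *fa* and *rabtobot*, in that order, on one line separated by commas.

The suffix is conditioned by the final sound: -ug when the stem ends in a consonant (*jewat*, *tuel*); -vu when the stem ends in a vowel (*wijta*, *kesu*).
Since the final sound of *fa* is /a/ (a vowel), it takes -vu, giving *favu*.
*rabtobot* — final sound /t/ (a consonant) → -ug → *rabtobotug*.

favu, rabtobotug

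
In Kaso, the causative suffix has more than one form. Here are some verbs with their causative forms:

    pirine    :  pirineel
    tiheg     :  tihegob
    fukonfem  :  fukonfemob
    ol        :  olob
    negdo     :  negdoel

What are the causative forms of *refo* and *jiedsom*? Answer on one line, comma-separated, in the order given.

refoel, jiedsomob

The suffix is conditioned by the final sound: -ob when the stem ends in a consonant (*tiheg*, *fukonfem*, *ol*); -el when the stem ends in a vowel (*pirine*, *negdo*).
*refo* — final sound /o/ (a vowel) → -el → *refoel*.
Since the final sound of *jiedsom* is /m/ (a consonant), it takes -ob, giving *jiedsomob*.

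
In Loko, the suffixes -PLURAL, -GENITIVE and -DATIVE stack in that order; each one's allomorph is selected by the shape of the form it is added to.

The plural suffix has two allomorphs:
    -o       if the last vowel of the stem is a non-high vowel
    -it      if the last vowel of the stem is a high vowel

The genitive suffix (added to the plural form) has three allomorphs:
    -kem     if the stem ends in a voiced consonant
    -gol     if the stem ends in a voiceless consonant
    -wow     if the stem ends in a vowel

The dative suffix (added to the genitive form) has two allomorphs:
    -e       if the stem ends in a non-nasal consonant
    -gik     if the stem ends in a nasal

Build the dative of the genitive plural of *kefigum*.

kefigumitgole

Since the last vowel of *kefigum* is /u/ (a high vowel), it takes -it, giving *kefigumit*.
Since the final sound of the plural form *kefigumit* is /t/ (a voiceless consonant), it takes -gol, giving *kefigumitgol*.
The genitive form *kefigumitgol* — final consonant /l/ (non-nasal) → -e → *kefigumitgole*.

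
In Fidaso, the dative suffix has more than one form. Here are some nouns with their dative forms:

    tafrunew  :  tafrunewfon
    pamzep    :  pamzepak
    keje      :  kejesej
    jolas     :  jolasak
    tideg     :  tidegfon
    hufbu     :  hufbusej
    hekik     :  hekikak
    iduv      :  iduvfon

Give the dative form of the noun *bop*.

bopak

The suffix is conditioned by the final sound: -ak when the stem ends in a voiceless consonant (*pamzep*, *jolas*, *hekik*); -fon when the stem ends in a voiced consonant (*tafrunew*, *tideg*, *iduv*); -sej when the stem ends in a vowel (*keje*, *hufbu*).
Since the final sound of *bop* is /p/ (a voiceless consonant), it takes -ak, giving *bopak*.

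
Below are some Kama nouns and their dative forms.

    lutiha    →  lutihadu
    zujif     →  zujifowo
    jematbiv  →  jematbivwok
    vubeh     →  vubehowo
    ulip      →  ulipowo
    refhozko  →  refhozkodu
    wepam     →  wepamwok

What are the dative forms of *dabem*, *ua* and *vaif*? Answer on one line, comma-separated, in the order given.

dabemwok, uadu, vaifowo

The pattern is voicing of the final sound: -owo when the stem ends in a voiceless consonant (*zujif*, *vubeh*, *ulip*); -wok when the stem ends in a voiced consonant (*jematbiv*, *wepam*); -du when the stem ends in a vowel (*lutiha*, *refhozko*).
*dabem* — final sound /m/ (a voiced consonant) → -wok → *dabemwok*.
Since the final sound of *ua* is /a/ (a vowel), it takes -du, giving *uadu*.
*vaif* — final sound /f/ (a voiceless consonant) → -owo → *vaifowo*.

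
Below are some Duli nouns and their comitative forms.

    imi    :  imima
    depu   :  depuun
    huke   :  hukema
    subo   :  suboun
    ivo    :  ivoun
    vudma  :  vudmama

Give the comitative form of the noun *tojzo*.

tojzoun

The alternation tracks the last vowel of the stem — -un when the last vowel of the stem is a rounded vowel (*depu*, *subo*, *ivo*); -ma when the last vowel of the stem is an unrounded vowel (*imi*, *huke*, *vudma*).
Since the last vowel of *tojzo* is /o/ (a rounded vowel), it takes -un, giving *tojzoun*.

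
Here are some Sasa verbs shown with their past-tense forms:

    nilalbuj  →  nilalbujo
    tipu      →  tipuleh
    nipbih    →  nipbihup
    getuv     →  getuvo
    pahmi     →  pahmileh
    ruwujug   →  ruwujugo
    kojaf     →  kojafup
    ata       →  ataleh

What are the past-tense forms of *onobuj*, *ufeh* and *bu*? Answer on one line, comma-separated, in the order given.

onobujo, ufehup, buleh

The pattern is voicing of the final sound: -up when the stem ends in a voiceless consonant (*nipbih*, *kojaf*); -o when the stem ends in a voiced consonant (*nilalbuj*, *getuv*, *ruwujug*); -leh when the stem ends in a vowel (*tipu*, *pahmi*, *ata*).
Since the final sound of *onobuj* is /j/ (a voiced consonant), it takes -o, giving *onobujo*.
*ufeh*: final sound = /h/, a voiceless consonant → -up → *ufehup*.
The final sound of *bu* is /u/, which is a vowel, so the suffix is -leh, giving *buleh*.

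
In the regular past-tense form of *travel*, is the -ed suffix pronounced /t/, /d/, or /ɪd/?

/d/

The stem *travel* ends in a voiced sound other than /d/.
The -ed suffix is realized as /ɪd/ after /t, d/; as /t/ after other voiceless consonants; and as /d/ after other voiced sounds.
So -ed on *travel* is pronounced /d/.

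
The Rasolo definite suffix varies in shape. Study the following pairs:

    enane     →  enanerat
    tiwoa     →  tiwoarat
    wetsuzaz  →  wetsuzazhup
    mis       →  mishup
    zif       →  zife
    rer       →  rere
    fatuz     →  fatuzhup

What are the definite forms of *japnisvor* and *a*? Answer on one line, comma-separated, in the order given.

japnisvore, arat

Looking at the final sound of each stem: -hup when the stem ends in a sibilant (*wetsuzaz*, *mis*, *fatuz*); -e when the stem ends in a non-sibilant consonant (*zif*, *rer*); -rat when the stem ends in a vowel (*enane*, *tiwoa*).
The final sound of *japnisvor* is /r/, which is a non-sibilant consonant, so the suffix is -e, giving *japnisvore*.
*a*: final sound = /a/, a vowel → -rat → *arat*.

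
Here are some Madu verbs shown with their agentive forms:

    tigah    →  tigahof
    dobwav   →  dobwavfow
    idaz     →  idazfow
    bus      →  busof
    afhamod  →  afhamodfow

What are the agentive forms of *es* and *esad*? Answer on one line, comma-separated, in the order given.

esof, esadfow

The suffix is conditioned by the final consonant: -of when the stem ends in a voiceless consonant (*tigah*, *bus*); -fow when the stem ends in a voiced consonant (*dobwav*, *idaz*, *afhamod*).
*es*: final consonant = /s/, voiceless → -of → *esof*.
The final consonant of *esad* is /d/, which is voiced, so the suffix is -fow, giving *esadfow*.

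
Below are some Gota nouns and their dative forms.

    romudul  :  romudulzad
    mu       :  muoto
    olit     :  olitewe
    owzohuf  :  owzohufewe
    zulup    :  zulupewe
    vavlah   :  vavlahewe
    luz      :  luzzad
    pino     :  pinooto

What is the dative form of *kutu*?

kutuoto

The alternation tracks the final sound of the stem — -ewe when the stem ends in a voiceless consonant (*olit*, *owzohuf*, *zulup*, *vavlah*); -zad when the stem ends in a voiced consonant (*romudul*, *luz*); -oto when the stem ends in a vowel (*mu*, *pino*).
*kutu* — final sound /u/ (a vowel) → -oto → *kutuoto*.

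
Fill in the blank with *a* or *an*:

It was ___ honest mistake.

The indefinite article is chosen by the initial *sound* of the following word, not its spelling.
*honest* begins with the sound /ɒ/ (silent h) — a vowel sound.
So the article is *an*: It was an honest mistake.

an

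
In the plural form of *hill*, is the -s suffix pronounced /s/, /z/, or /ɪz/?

/z/

The stem *hill* ends in a voiced non-sibilant sound.
The plural suffix surfaces as /ɪz/ after sibilants, /s/ after other voiceless consonants, and /z/ after other voiced sounds.
So the plural -s on *hill* is pronounced /z/.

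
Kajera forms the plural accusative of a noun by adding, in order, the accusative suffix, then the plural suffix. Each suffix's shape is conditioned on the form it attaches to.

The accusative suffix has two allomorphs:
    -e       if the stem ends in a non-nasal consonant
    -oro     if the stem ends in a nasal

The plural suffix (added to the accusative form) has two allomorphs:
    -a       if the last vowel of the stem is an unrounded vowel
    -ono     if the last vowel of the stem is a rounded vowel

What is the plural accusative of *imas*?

imasea

Since the final consonant of *imas* is /s/ (non-nasal), it takes -e, giving *imase*.
Since the last vowel of the accusative form *imase* is /e/ (an unrounded vowel), it takes -a, giving *imasea*.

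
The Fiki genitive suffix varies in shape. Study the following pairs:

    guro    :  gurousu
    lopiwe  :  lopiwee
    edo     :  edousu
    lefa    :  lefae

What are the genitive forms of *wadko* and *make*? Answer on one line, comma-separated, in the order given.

wadkousu, makee

The alternation tracks the last vowel of the stem — -usu when the last vowel of the stem is a rounded vowel (*guro*, *edo*); -e when the last vowel of the stem is an unrounded vowel (*lopiwe*, *lefa*).
Since the last vowel of *wadko* is /o/ (a rounded vowel), it takes -usu, giving *wadkousu*.
*make* — last vowel /e/ (an unrounded vowel) → -e → *makee*.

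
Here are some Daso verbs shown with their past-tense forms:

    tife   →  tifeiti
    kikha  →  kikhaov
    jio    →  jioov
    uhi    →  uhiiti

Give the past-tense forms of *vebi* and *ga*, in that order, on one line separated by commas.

vebiiti, gaov

The pattern is front/back vowel harmony: -iti when the last vowel of the stem is a front vowel (*tife*, *uhi*); -ov when the last vowel of the stem is a back vowel (*kikha*, *jio*).
The last vowel of *vebi* is /i/, which is a front vowel, so the suffix is -iti, giving *vebiiti*.
*ga* — last vowel /a/ (a back vowel) → -ov → *gaov*.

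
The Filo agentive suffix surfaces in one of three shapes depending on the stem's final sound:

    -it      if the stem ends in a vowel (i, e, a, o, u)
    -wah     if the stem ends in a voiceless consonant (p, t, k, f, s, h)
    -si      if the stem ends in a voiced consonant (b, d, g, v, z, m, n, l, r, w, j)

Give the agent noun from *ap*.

apwah

The final sound of *ap* is /p/, which is a voiceless consonant, so the suffix is -wah, giving *apwah*.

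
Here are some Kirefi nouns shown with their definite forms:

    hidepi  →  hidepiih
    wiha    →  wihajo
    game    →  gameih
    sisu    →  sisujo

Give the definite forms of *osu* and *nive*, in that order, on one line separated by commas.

osujo, niveih

The suffix is conditioned by the last vowel: -ih when the last vowel of the stem is a front vowel (*hidepi*, *game*); -jo when the last vowel of the stem is a back vowel (*wiha*, *sisu*).
Since the last vowel of *osu* is /u/ (a back vowel), it takes -jo, giving *osujo*.
*nive*: last vowel = /e/, a front vowel → -ih → *niveih*.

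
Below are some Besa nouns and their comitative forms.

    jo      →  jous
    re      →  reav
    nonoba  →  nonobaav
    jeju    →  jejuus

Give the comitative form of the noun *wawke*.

The pattern is rounding harmony: -us when the last vowel of the stem is a rounded vowel (*jo*, *jeju*); -av when the last vowel of the stem is an unrounded vowel (*re*, *nonoba*).
*wawke* — last vowel /e/ (an unrounded vowel) → -av → *wawkeav*.

wawkeav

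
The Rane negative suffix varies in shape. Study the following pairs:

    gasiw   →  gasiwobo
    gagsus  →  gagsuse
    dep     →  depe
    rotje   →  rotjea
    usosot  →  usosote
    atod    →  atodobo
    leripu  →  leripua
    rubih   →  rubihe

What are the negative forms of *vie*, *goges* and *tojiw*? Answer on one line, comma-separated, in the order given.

The suffix is conditioned by the final sound: -e when the stem ends in a voiceless consonant (*gagsus*, *dep*, *usosot*, *rubih*); -obo when the stem ends in a voiced consonant (*gasiw*, *atod*); -a when the stem ends in a vowel (*rotje*, *leripu*).
The final sound of *vie* is /e/, which is a vowel, so the suffix is -a, giving *viea*.
The final sound of *goges* is /s/, which is a voiceless consonant, so the suffix is -e, giving *gogese*.
Since the final sound of *tojiw* is /w/ (a voiced consonant), it takes -obo, giving *tojiwobo*.

viea, gogese, tojiwobo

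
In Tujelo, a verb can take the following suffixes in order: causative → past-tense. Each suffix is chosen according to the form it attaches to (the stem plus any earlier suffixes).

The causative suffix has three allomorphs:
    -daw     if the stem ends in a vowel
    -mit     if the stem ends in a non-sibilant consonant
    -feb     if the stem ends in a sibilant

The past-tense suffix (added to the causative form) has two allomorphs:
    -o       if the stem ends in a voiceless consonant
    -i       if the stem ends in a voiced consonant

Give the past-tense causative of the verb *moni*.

*moni* — final sound /i/ (a vowel) → -daw → *monidaw*.
The causative form *monidaw*: final consonant = /w/, voiced → -i → *monidawi*.

monidawi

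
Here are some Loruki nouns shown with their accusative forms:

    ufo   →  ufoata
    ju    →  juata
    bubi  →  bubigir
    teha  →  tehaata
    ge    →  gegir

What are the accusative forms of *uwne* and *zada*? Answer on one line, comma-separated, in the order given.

The alternation tracks the last vowel of the stem — -gir when the last vowel of the stem is a front vowel (*bubi*, *ge*); -ata when the last vowel of the stem is a back vowel (*ufo*, *ju*, *teha*).
The last vowel of *uwne* is /e/, which is a front vowel, so the suffix is -gir, giving *uwnegir*.
Since the last vowel of *zada* is /a/ (a back vowel), it takes -ata, giving *zadaata*.

uwnegir, zadaata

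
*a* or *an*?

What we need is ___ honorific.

The indefinite article is chosen by the initial *sound* of the following word, not its spelling.
*honorific* begins with the sound /ɒ/ (silent h) — a vowel sound.
So the article is *an*: What we need is an honorific.

an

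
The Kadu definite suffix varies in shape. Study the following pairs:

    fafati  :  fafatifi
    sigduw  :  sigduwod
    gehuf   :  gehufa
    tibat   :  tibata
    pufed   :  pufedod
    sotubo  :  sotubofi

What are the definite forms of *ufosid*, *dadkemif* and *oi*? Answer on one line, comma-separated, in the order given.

ufosidod, dadkemifa, oifi

Looking at the final sound of each stem: -a when the stem ends in a voiceless consonant (*gehuf*, *tibat*); -od when the stem ends in a voiced consonant (*sigduw*, *pufed*); -fi when the stem ends in a vowel (*fafati*, *sotubo*).
*ufosid*: final sound = /d/, a voiced consonant → -od → *ufosidod*.
The final sound of *dadkemif* is /f/, which is a voiceless consonant, so the suffix is -a, giving *dadkemifa*.
*oi* — final sound /i/ (a vowel) → -fi → *oifi*.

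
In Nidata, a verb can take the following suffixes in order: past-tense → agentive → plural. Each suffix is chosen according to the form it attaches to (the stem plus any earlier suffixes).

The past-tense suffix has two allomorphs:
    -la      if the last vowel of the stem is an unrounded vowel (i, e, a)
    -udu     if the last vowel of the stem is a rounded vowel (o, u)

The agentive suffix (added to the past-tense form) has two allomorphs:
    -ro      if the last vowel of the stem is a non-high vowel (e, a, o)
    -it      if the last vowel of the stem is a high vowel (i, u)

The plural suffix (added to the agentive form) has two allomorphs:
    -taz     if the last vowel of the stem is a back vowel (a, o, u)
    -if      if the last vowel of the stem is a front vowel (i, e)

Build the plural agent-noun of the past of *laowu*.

The last vowel of *laowu* is /u/, which is a rounded vowel, so the past-tense suffix is -udu, giving *laowuudu*.
Since the last vowel of the past-tense form *laowuudu* is /u/ (a high vowel), it takes -it, giving *laowuuduit*.
The agentive form *laowuuduit* — last vowel /i/ (a front vowel) → -if → *laowuuduitif*.

laowuuduitif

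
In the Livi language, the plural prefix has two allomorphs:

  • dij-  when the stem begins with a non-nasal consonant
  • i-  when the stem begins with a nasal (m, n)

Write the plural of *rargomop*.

dijrargomop

The first consonant of *rargomop* is /r/, which is non-nasal, so the prefix is dij-, giving *dijrargomop*.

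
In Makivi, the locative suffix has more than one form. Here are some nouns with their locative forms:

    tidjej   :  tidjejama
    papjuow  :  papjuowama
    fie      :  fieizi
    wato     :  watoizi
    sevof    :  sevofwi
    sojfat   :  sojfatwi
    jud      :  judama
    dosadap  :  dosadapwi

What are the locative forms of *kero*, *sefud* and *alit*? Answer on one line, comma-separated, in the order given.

keroizi, sefudama, alitwi

The alternation tracks the final sound of the stem — -wi when the stem ends in a voiceless consonant (*sevof*, *sojfat*, *dosadap*); -ama when the stem ends in a voiced consonant (*tidjej*, *papjuow*, *jud*); -izi when the stem ends in a vowel (*fie*, *wato*).
Since the final sound of *kero* is /o/ (a vowel), it takes -izi, giving *keroizi*.
*sefud* — final sound /d/ (a voiced consonant) → -ama → *sefudama*.
*alit* — final sound /t/ (a voiceless consonant) → -wi → *alitwi*.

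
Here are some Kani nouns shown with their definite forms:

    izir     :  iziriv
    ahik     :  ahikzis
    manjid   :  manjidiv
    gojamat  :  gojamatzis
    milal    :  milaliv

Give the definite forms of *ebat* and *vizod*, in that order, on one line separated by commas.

ebatzis, vizodiv

The alternation tracks the final consonant of the stem — -zis when the stem ends in a voiceless consonant (*ahik*, *gojamat*); -iv when the stem ends in a voiced consonant (*izir*, *manjid*, *milal*).
*ebat*: final consonant = /t/, voiceless → -zis → *ebatzis*.
*vizod*: final consonant = /d/, voiced → -iv → *vizodiv*.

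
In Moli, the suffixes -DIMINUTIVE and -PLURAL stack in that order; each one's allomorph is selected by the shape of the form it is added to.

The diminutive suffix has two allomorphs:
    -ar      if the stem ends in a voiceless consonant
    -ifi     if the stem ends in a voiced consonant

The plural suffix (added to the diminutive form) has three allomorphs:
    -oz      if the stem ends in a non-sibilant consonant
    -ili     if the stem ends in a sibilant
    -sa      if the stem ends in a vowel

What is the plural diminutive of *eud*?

*eud* — final consonant /d/ (voiced) → -ifi → *eudifi*.
The final sound of the diminutive form *eudifi* is /i/, which is a vowel, so the plural suffix is -sa, giving *eudifisa*.

eudifisa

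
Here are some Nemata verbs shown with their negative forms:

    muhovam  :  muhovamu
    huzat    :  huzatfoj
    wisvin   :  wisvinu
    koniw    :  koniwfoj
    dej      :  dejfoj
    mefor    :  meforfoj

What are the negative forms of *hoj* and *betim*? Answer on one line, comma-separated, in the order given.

The pattern is nasality of the final consonant: -u when the stem ends in a nasal (*muhovam*, *wisvin*); -foj when the stem ends in a non-nasal consonant (*huzat*, *koniw*, *dej*, *mefor*).
The final consonant of *hoj* is /j/, which is non-nasal, so the suffix is -foj, giving *hojfoj*.
*betim* — final consonant /m/ (a nasal) → -u → *betimu*.

hojfoj, betimu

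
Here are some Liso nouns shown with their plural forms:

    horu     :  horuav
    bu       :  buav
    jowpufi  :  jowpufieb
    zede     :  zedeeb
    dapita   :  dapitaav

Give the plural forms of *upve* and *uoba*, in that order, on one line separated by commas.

The suffix is conditioned by the last vowel: -eb when the last vowel of the stem is a front vowel (*jowpufi*, *zede*); -av when the last vowel of the stem is a back vowel (*horu*, *bu*, *dapita*).
*upve*: last vowel = /e/, a front vowel → -eb → *upveeb*.
*uoba* — last vowel /a/ (a back vowel) → -av → *uobaav*.

upveeb, uobaav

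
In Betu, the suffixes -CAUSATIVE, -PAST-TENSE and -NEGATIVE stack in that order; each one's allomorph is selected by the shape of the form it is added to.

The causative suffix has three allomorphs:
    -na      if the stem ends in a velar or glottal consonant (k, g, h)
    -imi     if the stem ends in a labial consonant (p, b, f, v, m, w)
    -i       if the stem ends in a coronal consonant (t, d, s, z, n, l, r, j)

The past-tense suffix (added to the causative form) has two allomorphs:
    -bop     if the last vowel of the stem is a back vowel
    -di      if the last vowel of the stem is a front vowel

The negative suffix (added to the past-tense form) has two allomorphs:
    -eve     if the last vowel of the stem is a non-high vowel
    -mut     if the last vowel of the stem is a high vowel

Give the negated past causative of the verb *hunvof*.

hunvofimidimut

*hunvof* — final consonant /f/ (labial) → -imi → *hunvofimi*.
Since the last vowel of the causative form *hunvofimi* is /i/ (a front vowel), it takes -di, giving *hunvofimidi*.
Since the last vowel of the past-tense form *hunvofimidi* is /i/ (a high vowel), it takes -mut, giving *hunvofimidimut*.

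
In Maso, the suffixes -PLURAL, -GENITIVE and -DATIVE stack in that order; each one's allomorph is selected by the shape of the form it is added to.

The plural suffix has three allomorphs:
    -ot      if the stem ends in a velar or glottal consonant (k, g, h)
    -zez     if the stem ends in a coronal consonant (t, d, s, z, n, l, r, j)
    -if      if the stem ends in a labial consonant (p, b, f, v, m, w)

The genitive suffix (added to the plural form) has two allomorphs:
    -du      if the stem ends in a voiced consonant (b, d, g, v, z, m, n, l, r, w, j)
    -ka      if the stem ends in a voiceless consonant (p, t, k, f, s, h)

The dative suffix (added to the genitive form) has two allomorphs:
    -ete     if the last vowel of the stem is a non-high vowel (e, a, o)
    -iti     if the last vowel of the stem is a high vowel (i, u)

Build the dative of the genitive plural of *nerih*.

nerihotkaete

The final consonant of *nerih* is /h/, which is velar/glottal, so the plural suffix is -ot, giving *nerihot*.
The plural form *nerihot*: final consonant = /t/, voiceless → -ka → *nerihotka*.
The genitive form *nerihotka*: last vowel = /a/, a non-high vowel → -ete → *nerihotkaete*.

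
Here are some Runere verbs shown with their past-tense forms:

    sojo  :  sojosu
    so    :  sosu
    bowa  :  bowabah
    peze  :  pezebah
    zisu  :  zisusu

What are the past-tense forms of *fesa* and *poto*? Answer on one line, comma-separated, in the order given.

The pattern is rounding harmony: -su when the last vowel of the stem is a rounded vowel (*sojo*, *so*, *zisu*); -bah when the last vowel of the stem is an unrounded vowel (*bowa*, *peze*).
*fesa*: last vowel = /a/, an unrounded vowel → -bah → *fesabah*.
Since the last vowel of *poto* is /o/ (a rounded vowel), it takes -su, giving *potosu*.

fesabah, potosu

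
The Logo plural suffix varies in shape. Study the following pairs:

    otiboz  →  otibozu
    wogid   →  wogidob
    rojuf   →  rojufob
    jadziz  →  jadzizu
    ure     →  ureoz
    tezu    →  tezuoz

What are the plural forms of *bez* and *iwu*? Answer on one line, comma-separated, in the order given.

bezu, iwuoz

The alternation tracks the final sound of the stem — -u when the stem ends in a sibilant (*otiboz*, *jadziz*); -ob when the stem ends in a non-sibilant consonant (*wogid*, *rojuf*); -oz when the stem ends in a vowel (*ure*, *tezu*).
The final sound of *bez* is /z/, which is a sibilant, so the suffix is -u, giving *bezu*.
*iwu* — final sound /u/ (a vowel) → -oz → *iwuoz*.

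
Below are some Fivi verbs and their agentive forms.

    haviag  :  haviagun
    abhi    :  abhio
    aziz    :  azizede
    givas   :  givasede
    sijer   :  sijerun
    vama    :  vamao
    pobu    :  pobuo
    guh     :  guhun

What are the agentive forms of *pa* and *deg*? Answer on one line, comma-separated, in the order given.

pao, degun

The suffix is conditioned by the final sound: -ede when the stem ends in a sibilant (*aziz*, *givas*); -un when the stem ends in a non-sibilant consonant (*haviag*, *sijer*, *guh*); -o when the stem ends in a vowel (*abhi*, *vama*, *pobu*).
Since the final sound of *pa* is /a/ (a vowel), it takes -o, giving *pao*.
*deg* — final sound /g/ (a non-sibilant consonant) → -un → *degun*.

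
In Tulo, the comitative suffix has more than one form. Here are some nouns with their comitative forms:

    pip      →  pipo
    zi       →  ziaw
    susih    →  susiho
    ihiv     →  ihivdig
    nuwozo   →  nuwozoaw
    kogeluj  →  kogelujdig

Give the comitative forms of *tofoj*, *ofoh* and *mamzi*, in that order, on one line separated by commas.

The alternation tracks the final sound of the stem — -o when the stem ends in a voiceless consonant (*pip*, *susih*); -dig when the stem ends in a voiced consonant (*ihiv*, *kogeluj*); -aw when the stem ends in a vowel (*zi*, *nuwozo*).
*tofoj* — final sound /j/ (a voiced consonant) → -dig → *tofojdig*.
*ofoh*: final sound = /h/, a voiceless consonant → -o → *ofoho*.
The final sound of *mamzi* is /i/, which is a vowel, so the suffix is -aw, giving *mamziaw*.

tofojdig, ofoho, mamziaw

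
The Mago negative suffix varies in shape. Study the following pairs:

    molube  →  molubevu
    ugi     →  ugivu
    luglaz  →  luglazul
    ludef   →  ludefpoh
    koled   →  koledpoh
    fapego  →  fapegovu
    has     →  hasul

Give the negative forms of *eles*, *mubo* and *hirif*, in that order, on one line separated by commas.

The suffix is conditioned by the final sound: -ul when the stem ends in a sibilant (*luglaz*, *has*); -poh when the stem ends in a non-sibilant consonant (*ludef*, *koled*); -vu when the stem ends in a vowel (*molube*, *ugi*, *fapego*).
The final sound of *eles* is /s/, which is a sibilant, so the suffix is -ul, giving *elesul*.
The final sound of *mubo* is /o/, which is a vowel, so the suffix is -vu, giving *mubovu*.
*hirif* — final sound /f/ (a non-sibilant consonant) → -poh → *hirifpoh*.

elesul, mubovu, hirifpoh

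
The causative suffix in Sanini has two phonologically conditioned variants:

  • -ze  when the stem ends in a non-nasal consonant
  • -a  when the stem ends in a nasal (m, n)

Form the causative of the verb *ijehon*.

*ijehon*: final consonant = /n/, a nasal → -a → *ijehona*.

ijehona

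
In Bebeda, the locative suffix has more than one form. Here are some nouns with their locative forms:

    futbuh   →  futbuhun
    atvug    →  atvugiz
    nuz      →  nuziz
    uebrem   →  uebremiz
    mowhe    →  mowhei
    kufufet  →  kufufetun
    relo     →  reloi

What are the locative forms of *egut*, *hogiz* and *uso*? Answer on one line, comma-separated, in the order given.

Looking at the final sound of each stem: -un when the stem ends in a voiceless consonant (*futbuh*, *kufufet*); -iz when the stem ends in a voiced consonant (*atvug*, *nuz*, *uebrem*); -i when the stem ends in a vowel (*mowhe*, *relo*).
*egut* — final sound /t/ (a voiceless consonant) → -un → *egutun*.
The final sound of *hogiz* is /z/, which is a voiced consonant, so the suffix is -iz, giving *hogiziz*.
The final sound of *uso* is /o/, which is a vowel, so the suffix is -i, giving *usoi*.

egutun, hogiziz, usoi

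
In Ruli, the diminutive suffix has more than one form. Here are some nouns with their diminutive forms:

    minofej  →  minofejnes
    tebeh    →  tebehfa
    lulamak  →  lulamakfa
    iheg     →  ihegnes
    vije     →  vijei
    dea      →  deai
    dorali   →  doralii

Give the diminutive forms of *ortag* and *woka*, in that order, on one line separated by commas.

ortagnes, wokai

The suffix is conditioned by the final sound: -fa when the stem ends in a voiceless consonant (*tebeh*, *lulamak*); -nes when the stem ends in a voiced consonant (*minofej*, *iheg*); -i when the stem ends in a vowel (*vije*, *dea*, *dorali*).
The final sound of *ortag* is /g/, which is a voiced consonant, so the suffix is -nes, giving *ortagnes*.
The final sound of *woka* is /a/, which is a vowel, so the suffix is -i, giving *wokai*.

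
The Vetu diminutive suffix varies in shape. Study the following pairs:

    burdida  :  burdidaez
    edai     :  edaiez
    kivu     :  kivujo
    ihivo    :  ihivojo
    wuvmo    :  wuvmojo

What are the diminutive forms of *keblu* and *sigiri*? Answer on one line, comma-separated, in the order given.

keblujo, sigiriez

The suffix is conditioned by the last vowel: -jo when the last vowel of the stem is a rounded vowel (*kivu*, *ihivo*, *wuvmo*); -ez when the last vowel of the stem is an unrounded vowel (*burdida*, *edai*).
*keblu* — last vowel /u/ (a rounded vowel) → -jo → *keblujo*.
*sigiri* — last vowel /i/ (an unrounded vowel) → -ez → *sigiriez*.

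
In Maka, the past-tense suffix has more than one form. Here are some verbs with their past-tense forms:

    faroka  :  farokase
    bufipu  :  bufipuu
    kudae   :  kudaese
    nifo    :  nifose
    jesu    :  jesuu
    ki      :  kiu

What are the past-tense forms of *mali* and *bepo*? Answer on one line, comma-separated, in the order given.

The alternation tracks the last vowel of the stem — -u when the last vowel of the stem is a high vowel (*bufipu*, *jesu*, *ki*); -se when the last vowel of the stem is a non-high vowel (*faroka*, *kudae*, *nifo*).
*mali* — last vowel /i/ (a high vowel) → -u → *maliu*.
Since the last vowel of *bepo* is /o/ (a non-high vowel), it takes -se, giving *bepose*.

maliu, bepose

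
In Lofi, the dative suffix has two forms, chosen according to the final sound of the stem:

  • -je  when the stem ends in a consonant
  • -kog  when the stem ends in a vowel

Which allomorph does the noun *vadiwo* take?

-kog

*vadiwo*: final sound = /o/, a vowel → -kog.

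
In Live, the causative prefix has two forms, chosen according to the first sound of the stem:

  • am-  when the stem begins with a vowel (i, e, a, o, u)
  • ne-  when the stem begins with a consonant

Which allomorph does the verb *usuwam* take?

*usuwam*: first sound = /u/, a vowel → am-.

am-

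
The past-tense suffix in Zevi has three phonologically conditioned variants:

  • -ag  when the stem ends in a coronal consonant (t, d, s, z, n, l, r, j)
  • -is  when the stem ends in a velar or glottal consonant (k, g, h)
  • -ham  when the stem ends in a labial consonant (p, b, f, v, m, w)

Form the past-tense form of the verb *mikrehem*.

mikrehemham

*mikrehem* — final consonant /m/ (labial) → -ham → *mikrehemham*.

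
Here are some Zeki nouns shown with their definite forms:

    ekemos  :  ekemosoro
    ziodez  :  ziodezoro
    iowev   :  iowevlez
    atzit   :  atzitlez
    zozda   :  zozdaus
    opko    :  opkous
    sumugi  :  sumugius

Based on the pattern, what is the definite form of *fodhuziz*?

fodhuzizoro

The alternation tracks the final sound of the stem — -oro when the stem ends in a sibilant (*ekemos*, *ziodez*); -lez when the stem ends in a non-sibilant consonant (*iowev*, *atzit*); -us when the stem ends in a vowel (*zozda*, *opko*, *sumugi*).
*fodhuziz* — final sound /z/ (a sibilant) → -oro → *fodhuzizoro*.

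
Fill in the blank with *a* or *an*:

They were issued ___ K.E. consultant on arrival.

The indefinite article is chosen by the initial *sound* of the following word, not its spelling.
The initialism *K.E.* is read letter by letter; the first letter, K, is pronounced /keɪ/, which begins with a consonant sound.
So the article is *a*: They were issued a K.E. consultant on arrival.

a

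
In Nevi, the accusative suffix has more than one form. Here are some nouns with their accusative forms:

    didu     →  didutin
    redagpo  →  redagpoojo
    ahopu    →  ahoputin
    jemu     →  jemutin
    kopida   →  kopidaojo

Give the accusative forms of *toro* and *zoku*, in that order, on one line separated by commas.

The pattern is height harmony: -tin when the last vowel of the stem is a high vowel (*didu*, *ahopu*, *jemu*); -ojo when the last vowel of the stem is a non-high vowel (*redagpo*, *kopida*).
*toro* — last vowel /o/ (a non-high vowel) → -ojo → *toroojo*.
*zoku* — last vowel /u/ (a high vowel) → -tin → *zokutin*.

toroojo, zokutin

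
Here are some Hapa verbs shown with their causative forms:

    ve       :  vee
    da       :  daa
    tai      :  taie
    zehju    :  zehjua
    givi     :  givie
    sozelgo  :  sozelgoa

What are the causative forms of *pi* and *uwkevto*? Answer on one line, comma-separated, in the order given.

The alternation tracks the last vowel of the stem — -e when the last vowel of the stem is a front vowel (*ve*, *tai*, *givi*); -a when the last vowel of the stem is a back vowel (*da*, *zehju*, *sozelgo*).
The last vowel of *pi* is /i/, which is a front vowel, so the suffix is -e, giving *pie*.
*uwkevto*: last vowel = /o/, a back vowel → -a → *uwkevtoa*.

pie, uwkevtoa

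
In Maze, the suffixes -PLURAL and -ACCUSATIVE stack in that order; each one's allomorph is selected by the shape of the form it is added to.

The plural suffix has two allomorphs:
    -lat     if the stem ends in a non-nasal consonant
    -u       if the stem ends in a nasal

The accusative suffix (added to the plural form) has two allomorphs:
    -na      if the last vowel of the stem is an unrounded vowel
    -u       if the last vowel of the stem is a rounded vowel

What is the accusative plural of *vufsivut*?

vufsivutlatna

The final consonant of *vufsivut* is /t/, which is non-nasal, so the plural suffix is -lat, giving *vufsivutlat*.
The last vowel of the plural form *vufsivutlat* is /a/, which is an unrounded vowel, so the accusative suffix is -na, giving *vufsivutlatna*.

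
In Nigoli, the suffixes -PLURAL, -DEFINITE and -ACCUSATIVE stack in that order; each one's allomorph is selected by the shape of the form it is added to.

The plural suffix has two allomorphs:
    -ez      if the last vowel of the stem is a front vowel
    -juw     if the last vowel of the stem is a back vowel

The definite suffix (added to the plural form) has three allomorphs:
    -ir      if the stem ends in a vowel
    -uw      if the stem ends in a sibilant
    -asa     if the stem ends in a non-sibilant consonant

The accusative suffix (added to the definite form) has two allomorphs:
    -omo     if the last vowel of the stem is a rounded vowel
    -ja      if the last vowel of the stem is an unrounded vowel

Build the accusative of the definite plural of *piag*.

*piag*: last vowel = /a/, a back vowel → -juw → *piagjuw*.
Since the final sound of the plural form *piagjuw* is /w/ (a non-sibilant consonant), it takes -asa, giving *piagjuwasa*.
The last vowel of the definite form *piagjuwasa* is /a/, which is an unrounded vowel, so the accusative suffix is -ja, giving *piagjuwasaja*.

piagjuwasaja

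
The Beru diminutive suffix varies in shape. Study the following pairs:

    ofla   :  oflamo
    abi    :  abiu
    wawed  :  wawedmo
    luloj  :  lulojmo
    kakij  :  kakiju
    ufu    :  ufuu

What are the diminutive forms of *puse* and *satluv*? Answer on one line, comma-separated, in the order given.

The pattern is height harmony: -u when the last vowel of the stem is a high vowel (*abi*, *kakij*, *ufu*); -mo when the last vowel of the stem is a non-high vowel (*ofla*, *wawed*, *luloj*).
The last vowel of *puse* is /e/, which is a non-high vowel, so the suffix is -mo, giving *pusemo*.
The last vowel of *satluv* is /u/, which is a high vowel, so the suffix is -u, giving *satluvu*.

pusemo, satluvu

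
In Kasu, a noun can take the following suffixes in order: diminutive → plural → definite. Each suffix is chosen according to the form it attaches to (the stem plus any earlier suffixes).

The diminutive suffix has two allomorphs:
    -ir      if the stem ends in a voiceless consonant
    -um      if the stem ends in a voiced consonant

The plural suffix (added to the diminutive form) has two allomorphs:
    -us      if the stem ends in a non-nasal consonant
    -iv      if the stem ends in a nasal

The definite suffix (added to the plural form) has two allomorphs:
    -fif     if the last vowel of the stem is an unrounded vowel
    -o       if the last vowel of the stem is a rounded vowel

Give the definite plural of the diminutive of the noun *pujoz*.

pujozumivfif

*pujoz*: final consonant = /z/, voiced → -um → *pujozum*.
The diminutive form *pujozum* — final consonant /m/ (a nasal) → -iv → *pujozumiv*.
The plural form *pujozumiv* — last vowel /i/ (an unrounded vowel) → -fif → *pujozumivfif*.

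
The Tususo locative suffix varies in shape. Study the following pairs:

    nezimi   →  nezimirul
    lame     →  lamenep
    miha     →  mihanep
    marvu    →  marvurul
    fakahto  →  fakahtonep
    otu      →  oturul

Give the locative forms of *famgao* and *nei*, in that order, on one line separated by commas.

famgaonep, neirul

The pattern is height harmony: -rul when the last vowel of the stem is a high vowel (*nezimi*, *marvu*, *otu*); -nep when the last vowel of the stem is a non-high vowel (*lame*, *miha*, *fakahto*).
*famgao* — last vowel /o/ (a non-high vowel) → -nep → *famgaonep*.
Since the last vowel of *nei* is /i/ (a high vowel), it takes -rul, giving *neirul*.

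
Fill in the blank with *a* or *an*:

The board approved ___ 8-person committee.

an

The indefinite article is chosen by the initial *sound* of the following word, not its spelling.
The number *8* is spoken "eight", beginning with /eɪt/ — a vowel sound.
So the article is *an*: The board approved an 8-person committee.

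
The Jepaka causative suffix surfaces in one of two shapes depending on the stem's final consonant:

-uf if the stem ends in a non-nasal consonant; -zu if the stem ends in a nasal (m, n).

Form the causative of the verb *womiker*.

womikeruf

*womiker* — final consonant /r/ (non-nasal) → -uf → *womikeruf*.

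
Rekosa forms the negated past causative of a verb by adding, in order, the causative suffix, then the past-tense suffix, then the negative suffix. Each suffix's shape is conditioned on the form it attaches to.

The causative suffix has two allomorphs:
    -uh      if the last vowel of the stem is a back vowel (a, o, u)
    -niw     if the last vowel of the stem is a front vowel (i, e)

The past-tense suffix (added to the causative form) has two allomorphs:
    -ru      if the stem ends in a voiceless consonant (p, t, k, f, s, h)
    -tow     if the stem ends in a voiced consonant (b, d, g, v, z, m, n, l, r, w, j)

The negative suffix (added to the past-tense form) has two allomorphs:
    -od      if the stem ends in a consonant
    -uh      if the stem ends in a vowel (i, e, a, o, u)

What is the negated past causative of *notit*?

notitniwtowod

*notit*: last vowel = /i/, a front vowel → -niw → *notitniw*.
The final consonant of the causative form *notitniw* is /w/, which is voiced, so the past-tense suffix is -tow, giving *notitniwtow*.
The past-tense form *notitniwtow*: final sound = /w/, a consonant → -od → *notitniwtowod*.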